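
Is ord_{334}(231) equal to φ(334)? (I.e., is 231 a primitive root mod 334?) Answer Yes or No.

No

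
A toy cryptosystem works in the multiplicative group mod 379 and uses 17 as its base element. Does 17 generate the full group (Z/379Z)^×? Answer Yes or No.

φ(379) = 379 − 1 = 378 = 2 · 3^3 · 7.
Test 17^(378/q) mod 379 for each prime factor q of 378:
17^189 ≡ 378 (mod 379)  [q = 2: ≢ 1 ✓]
17^126 ≡ 327 (mod 379)  [q = 3: ≢ 1 ✓]
17^54 ≡ 138 (mod 379)  [q = 7: ≢ 1 ✓]
Every test exponent gives a nontrivial residue, hence 17 generates the full group.

Yes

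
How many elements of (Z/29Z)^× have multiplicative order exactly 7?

φ(29) = 29 − 1 = 28 = 2^2 · 7.
(Z/29Z)^× is cyclic (|G| = 28); a cyclic group of order m has exactly φ(d) elements of each order d | m, and none otherwise.
7 | 28, and φ(7) = 7 − 1 = 6.

6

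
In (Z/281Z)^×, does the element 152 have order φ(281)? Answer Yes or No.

No

φ(281) = 281 − 1 = 280 = 2^3 · 5 · 7.
Test 152^(280/q) mod 281 for each prime factor q of 280:
152^140 ≡ 280 (mod 281)  [q = 2: ≢ 1 ✓]
152^56 ≡ 153 (mod 281)  [q = 5: ≢ 1 ✓]
152^40 ≡ 1 (mod 281)  [q = 7: ≡ 1 ✗]
152^40 ≡ 1 shows ord(152) | 40, strictly less than φ(281); not a primitive root.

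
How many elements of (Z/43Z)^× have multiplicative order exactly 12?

0

φ(43) = 43 − 1 = 42 = 2 · 3 · 7.
(Z/43Z)^× is cyclic (|G| = 42); a cyclic group of order m has exactly φ(d) elements of each order d | m, and none otherwise.
Here 42 is not a multiple of 12, so there are no elements of order 12.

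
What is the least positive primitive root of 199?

φ(199) = 199 − 1 = 198 = 2 · 3^2 · 11.
Test candidates g = 2, 3, … against the prime factors q ∈ {2, 3, 11} of φ(199): g is a generator iff g^(198/q) ≢ 1 for every such q.
g = 2: 2^99 ≡ 1 — hits 1, so not a primitive root.
g = 3: 3^99 ≡ 198; 3^66 ≡ 106; 3^18 ≡ 125 — none is 1, so 3 is a primitive root.
So 3 is the smallest generator of (Z/199Z)^×.

3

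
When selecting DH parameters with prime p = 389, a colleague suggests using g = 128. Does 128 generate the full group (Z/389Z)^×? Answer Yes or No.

φ(389) = 389 − 1 = 388 = 2^2 · 97.
Test 128^(388/q) mod 389 for each prime factor q of 388:
128^194 ≡ 388 (mod 389)  [q = 2: ≢ 1 ✓]
128^4 ≡ 171 (mod 389)  [q = 97: ≢ 1 ✓]
All checks pass, so 128 has order 388 and is a primitive root modulo 389.

Yes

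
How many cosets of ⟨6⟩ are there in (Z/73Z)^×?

2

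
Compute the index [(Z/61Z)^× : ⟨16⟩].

4

The order of 16 must divide φ(61) = 61 − 1 = 60 = 2^2 · 3 · 5.
Divisors of 60: 1, 2, 3, 4, 5, 6, 10, 12, 15, 20, 30, 60.
Evaluate successive powers at the divisors of 60:
16^1 ≡ 16
16^2 ≡ 12
16^3 ≡ 9
16^4 ≡ 22
16^5 ≡ 47
16^6 ≡ 20
16^10 ≡ 13
16^12 ≡ 34
16^15 ≡ 1
Thus |⟨16⟩| = ord(16) = 15.
[(Z/61Z)^× : ⟨16⟩] = 60/15 = 4.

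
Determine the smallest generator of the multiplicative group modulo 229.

6

φ(229) = 229 − 1 = 228 = 2^2 · 3 · 19.
Test candidates g = 2, 3, … against the prime factors q ∈ {2, 3, 19} of φ(229): g is a generator iff g^(228/q) ≢ 1 for every such q.
g = 2: 2^114 ≡ 228; 2^76 ≡ 1 — hits 1, so not a primitive root.
g = 3: 3^114 ≡ 1 — hits 1, so not a primitive root.
g = 4: 4^114 ≡ 1 — hits 1, so not a primitive root.
g = 5: 5^114 ≡ 1 — hits 1, so not a primitive root.
g = 6: 6^114 ≡ 228; 6^76 ≡ 134; 6^12 ≡ 165 — none is 1, so 6 is a primitive root.
The smallest primitive root modulo 229 is 6.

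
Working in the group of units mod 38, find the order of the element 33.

By Lagrange's theorem, ord_38(33) divides φ(38) = φ(2)·φ(19) = 1·18 = 18 = 2 · 3^2.
Divisors of 18: 1, 2, 3, 6, 9, 18.
Compute 33^d (mod 38) for the divisors d until we hit 1:
33^1 ≡ 33 (mod 38)
33^2 ≡ 25 (mod 38)
33^3 ≡ 27 (mod 38)
33^6 ≡ 7 (mod 38)
33^9 ≡ 37 (mod 38)
33^18 ≡ 1 (mod 38) ✓
The smallest such exponent is 18, so the order of 33 is 18.

18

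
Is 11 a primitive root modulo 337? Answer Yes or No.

No

φ(337) = 337 − 1 = 336 = 2^4 · 3 · 7.
An element g generates (Z/337Z)^× iff g^(336/q) ≢ 1 (mod 337) for each prime q ∈ {2, 3, 7}.
11^168 ≡ 336 (mod 337)  [q = 2: ≢ 1 ✓]
11^112 ≡ 1 (mod 337)  [q = 3: ≡ 1 ✗]
11^48 ≡ 64 (mod 337)  [q = 7: ≢ 1 ✓]
The check at q = 3 fails, so 11 generates a proper subgroup.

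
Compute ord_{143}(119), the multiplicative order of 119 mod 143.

60

The order of 119 must divide φ(143) = φ(11·13) = (11−1)·(13−1) = 10·12 = 120 = 2^3 · 3 · 5.
Divisors of 120: 1, 2, 3, 4, 5, 6, 8, 10, 12, 15, 20, 24, 30, 40, 60, 120.
Compute 119^d (mod 143) for the divisors d until we hit 1:
119^1 ≡ 119 (mod 143)
119^2 ≡ 4 (mod 143)
119^3 ≡ 47 (mod 143)
119^4 ≡ 16 (mod 143)
119^5 ≡ 45 (mod 143)
119^6 ≡ 64 (mod 143)
119^8 ≡ 113 (mod 143)
119^10 ≡ 23 (mod 143)
119^12 ≡ 92 (mod 143)
119^15 ≡ 34 (mod 143)
119^20 ≡ 100 (mod 143)
119^24 ≡ 27 (mod 143)
119^30 ≡ 12 (mod 143)
119^40 ≡ 133 (mod 143)
119^60 ≡ 1 (mod 143) ✓
Therefore the multiplicative order of 119 modulo 143 is 60.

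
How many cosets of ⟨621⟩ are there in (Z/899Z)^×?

210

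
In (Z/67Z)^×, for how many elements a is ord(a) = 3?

2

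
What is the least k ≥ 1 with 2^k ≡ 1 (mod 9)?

ord(2) | φ(9) = φ(3^2) = 3·(3−1) = 6 = 2 · 3.
Divisors of 6: 1, 2, 3, 6.
Check 2^d mod 9 for each divisor in increasing order:
2^1 ≡ 2
2^2 ≡ 4
2^3 ≡ 8
2^6 ≡ 1
Therefore the multiplicative order of 2 modulo 9 is 6.

6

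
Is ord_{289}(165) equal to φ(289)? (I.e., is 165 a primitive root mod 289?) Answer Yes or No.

Yes

φ(289) = φ(17^2) = 17·(17−1) = 272 = 2^4 · 17.
An element g generates (Z/289Z)^× iff g^(272/q) ≢ 1 (mod 289) for each prime q ∈ {2, 17}.
165^136 ≡ 288 (mod 289)  [q = 2: ≢ 1 ✓]
165^16 ≡ 239 (mod 289)  [q = 17: ≢ 1 ✓]
None equal 1, so ord_289(165) = 272: 165 is a primitive root.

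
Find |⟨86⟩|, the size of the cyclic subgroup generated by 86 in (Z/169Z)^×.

Since 86 ∈ (Z/169Z)^×, its order divides φ(169) = φ(13^2) = 13·(13−1) = 156 = 2^2 · 3 · 13.
Divisors of 156: 1, 2, 3, 4, 6, 12, 13, 26, 39, 52, 78, 156.
Test each divisor d:
86^1 ≡ 86 (mod 169)
86^2 ≡ 129 (mod 169)
86^3 ≡ 109 (mod 169)
86^4 ≡ 79 (mod 169)
86^6 ≡ 51 (mod 169)
86^12 ≡ 66 (mod 169)
86^13 ≡ 99 (mod 169)
86^26 ≡ 168 (mod 169)
86^39 ≡ 70 (mod 169)
86^52 ≡ 1 (mod 169) ✓
The smallest such exponent is 52, so the order of 86 is 52.

52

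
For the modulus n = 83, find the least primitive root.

φ(83) = 83 − 1 = 82 = 2 · 41.
g is a primitive root iff g^(82/q) ≢ 1 (mod 83) for each prime q ∈ {2, 41}.
g = 2: 2^41 ≡ 82; 2^2 ≡ 4 — none is 1, so 2 is a primitive root.
Hence the least primitive root of 83 is 2.

2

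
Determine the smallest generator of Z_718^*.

φ(718) = φ(2)·φ(359) = 1·358 = 358 = 2 · 179.
Test candidates g = 2, 3, … against the prime factors q ∈ {2, 179} of φ(718): g is a generator iff g^(358/q) ≢ 1 for every such q.
g = 2: gcd(2, 718) = 2 > 1, not a unit — skip.
g = 3: 3^179 ≡ 1 — hits 1, so not a primitive root.
g = 4: gcd(4, 718) = 2 > 1, not a unit — skip.
g = 5: 5^179 ≡ 1 — hits 1, so not a primitive root.
g = 6: gcd(6, 718) = 2 > 1, not a unit — skip.
g = 7: 7^179 ≡ 717; 7^2 ≡ 49 — none is 1, so 7 is a primitive root.
So 7 is the smallest generator of (Z/718Z)^×.

7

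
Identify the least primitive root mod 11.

2

φ(11) = 11 − 1 = 10 = 2 · 5.
Test candidates g = 2, 3, … against the prime factors q ∈ {2, 5} of φ(11): g is a generator iff g^(10/q) ≢ 1 for every such q.
g = 2: 2^5 ≡ 10; 2^2 ≡ 4 — none is 1, so 2 is a primitive root.
Hence the least primitive root of 11 is 2.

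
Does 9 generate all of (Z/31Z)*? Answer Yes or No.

No

φ(31) = 31 − 1 = 30 = 2 · 3 · 5.
Test 9^(30/q) mod 31 for each prime factor q of 30:
9^15 ≡ 1 (mod 31)  [q = 2: ≡ 1 ✗]
9^10 ≡ 5 (mod 31)  [q = 3: ≢ 1 ✓]
9^6 ≡ 8 (mod 31)  [q = 5: ≢ 1 ✓]
The check at q = 2 fails, so 9 generates a proper subgroup.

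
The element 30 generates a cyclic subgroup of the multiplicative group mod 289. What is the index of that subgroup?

4

By Lagrange's theorem, ord_289(30) divides φ(289) = φ(17^2) = 17·(17−1) = 272 = 2^4 · 17.
Divisors of 272: 1, 2, 4, 8, 16, 17, 34, 68, 136, 272.
Compute 30^d (mod 289) for the divisors d until we hit 1:
30^1 ≡ 30 (mod 289)
30^2 ≡ 33 (mod 289)
30^4 ≡ 222 (mod 289)
30^8 ≡ 154 (mod 289)
30^16 ≡ 18 (mod 289)
30^17 ≡ 251 (mod 289)
30^34 ≡ 288 (mod 289)
30^68 ≡ 1 (mod 289) ✓
So ord_289(30) = 68, hence |⟨30⟩| = 68.
Index = |(Z/289Z)^×| / |⟨30⟩| = 272 / 68 = 4.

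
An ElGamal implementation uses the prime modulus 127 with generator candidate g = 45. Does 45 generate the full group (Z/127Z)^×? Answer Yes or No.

φ(127) = 127 − 1 = 126 = 2 · 3^2 · 7.
45 is a primitive root mod 127 iff 45^(φ(127)/q) ≢ 1 for every prime q | φ(127), i.e. q ∈ {2, 3, 7}.
45^63 ≡ 126 (mod 127)  [q = 2: ≢ 1 ✓]
45^42 ≡ 19 (mod 127)  [q = 3: ≢ 1 ✓]
45^18 ≡ 8 (mod 127)  [q = 7: ≢ 1 ✓]
All checks pass, so 45 has order 126 and is a primitive root modulo 127.

Yes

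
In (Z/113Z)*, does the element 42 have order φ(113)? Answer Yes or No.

No

φ(113) = 113 − 1 = 112 = 2^4 · 7.
42 is a primitive root mod 113 iff 42^(φ(113)/q) ≢ 1 for every prime q | φ(113), i.e. q ∈ {2, 7}.
42^56 ≡ 112 (mod 113)  [q = 2: ≢ 1 ✓]
42^16 ≡ 1 (mod 113)  [q = 7: ≡ 1 ✗]
42^16 ≡ 1 shows ord(42) | 16, strictly less than φ(113); not a primitive root.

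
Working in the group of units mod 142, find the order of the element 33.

70

ord(33) | φ(142) = φ(2)·φ(71) = 1·70 = 70 = 2 · 5 · 7.
Divisors of 70: 1, 2, 5, 7, 10, 14, 35, 70.
Compute 33^d (mod 142) for the divisors d until we hit 1:
33^1 ≡ 33
33^2 ≡ 95
33^5 ≡ 51
33^7 ≡ 17
33^10 ≡ 45
33^14 ≡ 5
33^35 ≡ 141
33^70 ≡ 1
Hence ord(33) = 70.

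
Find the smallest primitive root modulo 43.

φ(43) = 43 − 1 = 42 = 2 · 3 · 7.
Test candidates g = 2, 3, … against the prime factors q ∈ {2, 3, 7} of φ(43): g is a generator iff g^(42/q) ≢ 1 for every such q.
g = 2: 2^21 ≡ 42; 2^14 ≡ 1 — hits 1, so not a primitive root.
g = 3: 3^21 ≡ 42; 3^14 ≡ 36; 3^6 ≡ 41 — none is 1, so 3 is a primitive root.
The smallest primitive root modulo 43 is 3.

3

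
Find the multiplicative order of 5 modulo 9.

6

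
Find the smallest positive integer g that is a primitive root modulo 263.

φ(263) = 263 − 1 = 262 = 2 · 131.
g is a primitive root iff g^(262/q) ≢ 1 (mod 263) for each prime q ∈ {2, 131}.
g = 2: 2^131 ≡ 1 — hits 1, so not a primitive root.
g = 3: 3^131 ≡ 1 — hits 1, so not a primitive root.
g = 4: 4^131 ≡ 1 — hits 1, so not a primitive root.
g = 5: 5^131 ≡ 262; 5^2 ≡ 25 — none is 1, so 5 is a primitive root.
So 5 is the smallest generator of (Z/263Z)^×.

5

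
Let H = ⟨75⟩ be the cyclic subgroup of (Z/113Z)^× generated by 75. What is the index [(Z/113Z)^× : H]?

1

The order of 75 must divide φ(113) = 113 − 1 = 112 = 2^4 · 7.
Divisors of 112: 1, 2, 4, 7, 8, 14, 16, 28, 56, 112.
Test each divisor d:
75^1 ≡ 75 (mod 113)
75^2 ≡ 88 (mod 113)
75^4 ≡ 60 (mod 113)
75^7 ≡ 48 (mod 113)
75^8 ≡ 97 (mod 113)
75^14 ≡ 44 (mod 113)
75^16 ≡ 30 (mod 113)
75^28 ≡ 15 (mod 113)
75^56 ≡ 112 (mod 113)
75^112 ≡ 1 (mod 113) ✓
So ord_113(75) = 112, hence |⟨75⟩| = 112.
The index is φ(113) / ord(75) = 112 / 112 = 1.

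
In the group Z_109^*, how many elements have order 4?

φ(109) = 109 − 1 = 108 = 2^2 · 3^3.
Since (Z/109Z)^× is cyclic of order 108, the number of elements of order d is φ(d) when d | 108 and 0 otherwise.
4 = 2^2 divides 108, and φ(4) = 2.

2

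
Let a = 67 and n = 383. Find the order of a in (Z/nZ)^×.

191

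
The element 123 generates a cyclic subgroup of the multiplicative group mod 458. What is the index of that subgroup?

3

Since 123 ∈ (Z/458Z)^×, its order divides φ(458) = φ(2)·φ(229) = 1·228 = 228 = 2^2 · 3 · 19.
Divisors of 228: 1, 2, 3, 4, 6, 12, 19, 38, 57, 76, 114, 228.
Test each divisor d:
123^1 ≡ 123 (mod 458)
123^2 ≡ 15 (mod 458)
123^3 ≡ 13 (mod 458)
123^4 ≡ 225 (mod 458)
123^6 ≡ 169 (mod 458)
123^12 ≡ 165 (mod 458)
123^19 ≡ 351 (mod 458)
123^38 ≡ 457 (mod 458)
123^57 ≡ 107 (mod 458)
123^76 ≡ 1 (mod 458) ✓
The order of 123 is 76, so the subgroup it generates has 76 elements.
[(Z/458Z)^× : ⟨123⟩] = 228/76 = 3.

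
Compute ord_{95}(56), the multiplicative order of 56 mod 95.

The order of 56 must divide φ(95) = φ(5·19) = (5−1)·(19−1) = 4·18 = 72 = 2^3 · 3^2.
Divisors of 72: 1, 2, 3, 4, 6, 8, 9, 12, 18, 24, 36, 72.
Check 56^d mod 95 for each divisor in increasing order:
56^1 ≡ 56
56^2 ≡ 1
Hence ord(56) = 2.

2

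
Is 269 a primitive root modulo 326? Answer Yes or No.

Yes

φ(326) = φ(2)·φ(163) = 1·162 = 162 = 2 · 3^4.
269 is a primitive root mod 326 iff 269^(φ(326)/q) ≢ 1 for every prime q | φ(326), i.e. q ∈ {2, 3}.
269^81 ≡ 325 (mod 326)  [q = 2: ≢ 1 ✓]
269^54 ≡ 267 (mod 326)  [q = 3: ≢ 1 ✓]
All checks pass, so 269 has order 162 and is a primitive root modulo 326.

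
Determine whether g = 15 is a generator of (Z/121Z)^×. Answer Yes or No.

No

φ(121) = φ(11^2) = 11·(11−1) = 110 = 2 · 5 · 11.
It suffices to check that the order of 15 is not a proper divisor of 110: compute 15^(110/q) for q ∈ {2, 5, 11}.
15^55 ≡ 1 (mod 121)  [q = 2: ≡ 1 ✗]
15^22 ≡ 27 (mod 121)  [q = 5: ≢ 1 ✓]
15^10 ≡ 78 (mod 121)  [q = 11: ≢ 1 ✓]
Since 15^55 ≡ 1, the order of 15 divides 55 < 110, so 15 is not a primitive root.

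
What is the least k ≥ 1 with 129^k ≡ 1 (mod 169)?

26

ord(129) | φ(169) = φ(13^2) = 13·(13−1) = 156 = 2^2 · 3 · 13.
Divisors of 156: 1, 2, 3, 4, 6, 12, 13, 26, 39, 52, 78, 156.
Evaluate successive powers at the divisors of 156:
129^1 ≡ 129 (mod 169)
129^2 ≡ 79 (mod 169)
129^3 ≡ 51 (mod 169)
129^4 ≡ 157 (mod 169)
129^6 ≡ 66 (mod 169)
129^12 ≡ 131 (mod 169)
129^13 ≡ 168 (mod 169)
129^26 ≡ 1 (mod 169) ✓
Therefore the multiplicative order of 129 modulo 169 is 26.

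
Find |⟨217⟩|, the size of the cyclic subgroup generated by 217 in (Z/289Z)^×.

ord(217) | φ(289) = φ(17^2) = 17·(17−1) = 272 = 2^4 · 17.
Divisors of 272: 1, 2, 4, 8, 16, 17, 34, 68, 136, 272.
Evaluate successive powers at the divisors of 272:
217^1 ≡ 217
217^2 ≡ 271
217^4 ≡ 35
217^8 ≡ 69
217^16 ≡ 137
217^17 ≡ 251
217^34 ≡ 288
217^68 ≡ 1
The smallest such exponent is 68, so the order of 217 is 68.

68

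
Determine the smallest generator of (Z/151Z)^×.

6

φ(151) = 151 − 1 = 150 = 2 · 3 · 5^2.
Test candidates g = 2, 3, … against the prime factors q ∈ {2, 3, 5} of φ(151): g is a generator iff g^(150/q) ≢ 1 for every such q.
g = 2: 2^75 ≡ 1 — hits 1, so not a primitive root.
g = 3: 3^75 ≡ 150; 3^50 ≡ 1 — hits 1, so not a primitive root.
g = 4: 4^75 ≡ 1 — hits 1, so not a primitive root.
g = 5: 5^75 ≡ 1 — hits 1, so not a primitive root.
g = 6: 6^75 ≡ 150; 6^50 ≡ 32; 6^30 ≡ 59 — none is 1, so 6 is a primitive root.
The smallest primitive root modulo 151 is 6.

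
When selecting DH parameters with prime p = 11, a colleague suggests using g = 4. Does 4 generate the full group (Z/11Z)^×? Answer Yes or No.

φ(11) = 11 − 1 = 10 = 2 · 5.
Test 4^(10/q) mod 11 for each prime factor q of 10:
4^5 ≡ 1 (mod 11)  [q = 2: ≡ 1 ✗]
4^2 ≡ 5 (mod 11)  [q = 5: ≢ 1 ✓]
The check at q = 2 fails, so 4 generates a proper subgroup.

No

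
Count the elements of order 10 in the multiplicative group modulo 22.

φ(22) = φ(2)·φ(11) = 1·10 = 10 = 2 · 5.
(Z/22Z)^× is cyclic (|G| = 10); a cyclic group of order m has exactly φ(d) elements of each order d | m, and none otherwise.
10 = 2 · 5 divides 10, and φ(10) = 4.

4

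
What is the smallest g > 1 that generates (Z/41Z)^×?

6

φ(41) = 41 − 1 = 40 = 2^3 · 5.
Test candidates g = 2, 3, … against the prime factors q ∈ {2, 5} of φ(41): g is a generator iff g^(40/q) ≢ 1 for every such q.
g = 2: 2^20 ≡ 1 — hits 1, so not a primitive root.
g = 3: 3^20 ≡ 40; 3^8 ≡ 1 — hits 1, so not a primitive root.
g = 4: 4^20 ≡ 1 — hits 1, so not a primitive root.
g = 5: 5^20 ≡ 1 — hits 1, so not a primitive root.
g = 6: 6^20 ≡ 40; 6^8 ≡ 10 — none is 1, so 6 is a primitive root.
Hence the least primitive root of 41 is 6.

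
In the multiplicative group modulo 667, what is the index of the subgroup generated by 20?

The order of 20 must divide φ(667) = φ(23·29) = (23−1)·(29−1) = 22·28 = 616 = 2^3 · 7 · 11.
Divisors of 616: 1, 2, 4, 7, 8, 11, 14, 22, 28, 44, 56, 77, 88, 154, 308, 616.
Test each divisor d:
20^1 ≡ 20
20^2 ≡ 400
20^4 ≡ 587
20^7 ≡ 320
20^8 ≡ 397
20^11 ≡ 413
20^14 ≡ 349
20^22 ≡ 484
20^28 ≡ 407
20^44 ≡ 139
20^56 ≡ 233
20^77 ≡ 436
20^88 ≡ 645
20^154 ≡ 1
Thus |⟨20⟩| = ord(20) = 154.
The index is φ(667) / ord(20) = 616 / 154 = 4.

4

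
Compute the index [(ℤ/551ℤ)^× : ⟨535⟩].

4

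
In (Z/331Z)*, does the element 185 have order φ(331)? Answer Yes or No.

No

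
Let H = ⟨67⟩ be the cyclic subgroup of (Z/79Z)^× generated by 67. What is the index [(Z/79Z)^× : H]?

Since 67 ∈ (Z/79Z)^×, its order divides φ(79) = 79 − 1 = 78 = 2 · 3 · 13.
Divisors of 78: 1, 2, 3, 6, 13, 26, 39, 78.
Evaluate successive powers at the divisors of 78:
67^1 ≡ 67 (mod 79)
67^2 ≡ 65 (mod 79)
67^3 ≡ 10 (mod 79)
67^6 ≡ 21 (mod 79)
67^13 ≡ 1 (mod 79) ✓
So ord_79(67) = 13, hence |⟨67⟩| = 13.
The index is φ(79) / ord(67) = 78 / 13 = 6.

6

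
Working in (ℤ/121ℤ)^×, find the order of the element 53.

By Lagrange's theorem, ord_121(53) divides φ(121) = φ(11^2) = 11·(11−1) = 110 = 2 · 5 · 11.
Divisors of 110: 1, 2, 5, 10, 11, 22, 55, 110.
Evaluate successive powers at the divisors of 110:
53^1 ≡ 53 (mod 121)
53^2 ≡ 26 (mod 121)
53^5 ≡ 12 (mod 121)
53^10 ≡ 23 (mod 121)
53^11 ≡ 9 (mod 121)
53^22 ≡ 81 (mod 121)
53^55 ≡ 1 (mod 121) ✓
Therefore the multiplicative order of 53 modulo 121 is 55.

55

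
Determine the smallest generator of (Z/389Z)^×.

φ(389) = 389 − 1 = 388 = 2^2 · 97.
Test candidates g = 2, 3, … against the prime factors q ∈ {2, 97} of φ(389): g is a generator iff g^(388/q) ≢ 1 for every such q.
g = 2: 2^194 ≡ 388; 2^4 ≡ 16 — none is 1, so 2 is a primitive root.
Hence the least primitive root of 389 is 2.

2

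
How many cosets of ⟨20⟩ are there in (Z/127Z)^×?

21

By Lagrange's theorem, ord_127(20) divides φ(127) = 127 − 1 = 126 = 2 · 3^2 · 7.
Divisors of 126: 1, 2, 3, 6, 7, 9, 14, 18, 21, 42, 63, 126.
Evaluate successive powers at the divisors of 126:
20^1 ≡ 20 (mod 127)
20^2 ≡ 19 (mod 127)
20^3 ≡ 126 (mod 127)
20^6 ≡ 1 (mod 127) ✓
So ord_127(20) = 6, hence |⟨20⟩| = 6.
[(Z/127Z)^× : ⟨20⟩] = 126/6 = 21.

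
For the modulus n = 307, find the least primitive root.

φ(307) = 307 − 1 = 306 = 2 · 3^2 · 17.
g is a primitive root iff g^(306/q) ≢ 1 (mod 307) for each prime q ∈ {2, 3, 17}.
g = 2: 2^153 ≡ 306; 2^102 ≡ 1 — hits 1, so not a primitive root.
g = 3: 3^153 ≡ 306; 3^102 ≡ 1 — hits 1, so not a primitive root.
g = 4: 4^153 ≡ 1 — hits 1, so not a primitive root.
g = 5: 5^153 ≡ 306; 5^102 ≡ 289; 5^18 ≡ 81 — none is 1, so 5 is a primitive root.
The smallest primitive root modulo 307 is 5.

5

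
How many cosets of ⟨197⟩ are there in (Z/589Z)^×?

18

The order of 197 must divide φ(589) = φ(19·31) = (19−1)·(31−1) = 18·30 = 540 = 2^2 · 3^3 · 5.
Divisors of 540: 1, 2, 3, 4, 5, 6, 9, 10, 12, 15, 18, 20, 27, 30, 36, 45, 54, 60, 90, 108, 135, 180, 270, 540.
Evaluate successive powers at the divisors of 540:
197^1 ≡ 197
197^2 ≡ 524
197^3 ≡ 153
197^4 ≡ 102
197^5 ≡ 68
197^6 ≡ 438
197^9 ≡ 457
197^10 ≡ 501
197^12 ≡ 419
197^15 ≡ 495
197^18 ≡ 343
197^20 ≡ 87
197^27 ≡ 77
197^30 ≡ 1
Thus |⟨197⟩| = ord(197) = 30.
Index = |(Z/589Z)^×| / |⟨197⟩| = 540 / 30 = 18.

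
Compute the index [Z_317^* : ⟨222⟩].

4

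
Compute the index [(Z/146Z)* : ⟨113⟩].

By Lagrange's theorem, ord_146(113) divides φ(146) = φ(2)·φ(73) = 1·72 = 72 = 2^3 · 3^2.
Divisors of 72: 1, 2, 3, 4, 6, 8, 9, 12, 18, 24, 36, 72.
Evaluate successive powers at the divisors of 72:
113^1 ≡ 113 (mod 146)
113^2 ≡ 67 (mod 146)
113^3 ≡ 125 (mod 146)
113^4 ≡ 109 (mod 146)
113^6 ≡ 3 (mod 146)
113^8 ≡ 55 (mod 146)
113^9 ≡ 83 (mod 146)
113^12 ≡ 9 (mod 146)
113^18 ≡ 27 (mod 146)
113^24 ≡ 81 (mod 146)
113^36 ≡ 145 (mod 146)
113^72 ≡ 1 (mod 146) ✓
Thus |⟨113⟩| = ord(113) = 72.
Index = |(Z/146Z)^×| / |⟨113⟩| = 72 / 72 = 1.

1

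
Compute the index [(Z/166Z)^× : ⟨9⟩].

2

ord(9) | φ(166) = φ(2)·φ(83) = 1·82 = 82 = 2 · 41.
Divisors of 82: 1, 2, 41, 82.
Test each divisor d:
9^1 ≡ 9 (mod 166)
9^2 ≡ 81 (mod 166)
9^41 ≡ 1 (mod 166) ✓
The order of 9 is 41, so the subgroup it generates has 41 elements.
The index is φ(166) / ord(9) = 82 / 41 = 2.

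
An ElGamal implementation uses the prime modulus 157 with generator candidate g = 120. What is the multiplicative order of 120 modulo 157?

78

Since 120 ∈ (Z/157Z)^×, its order divides φ(157) = 157 − 1 = 156 = 2^2 · 3 · 13.
Divisors of 156: 1, 2, 3, 4, 6, 12, 13, 26, 39, 52, 78, 156.
Compute 120^d (mod 157) for the divisors d until we hit 1:
120^1 ≡ 120 (mod 157)
120^2 ≡ 113 (mod 157)
120^3 ≡ 58 (mod 157)
120^4 ≡ 52 (mod 157)
120^6 ≡ 67 (mod 157)
120^12 ≡ 93 (mod 157)
120^13 ≡ 13 (mod 157)
120^26 ≡ 12 (mod 157)
120^39 ≡ 156 (mod 157)
120^52 ≡ 144 (mod 157)
120^78 ≡ 1 (mod 157) ✓
Therefore the multiplicative order of 120 modulo 157 is 78.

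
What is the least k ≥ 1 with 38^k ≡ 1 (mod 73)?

ord(38) | φ(73) = 73 − 1 = 72 = 2^3 · 3^2.
Divisors of 72: 1, 2, 3, 4, 6, 8, 9, 12, 18, 24, 36, 72.
Test each divisor d:
38^1 ≡ 38
38^2 ≡ 57
38^3 ≡ 49
38^4 ≡ 37
38^6 ≡ 65
38^8 ≡ 55
38^9 ≡ 46
38^12 ≡ 64
38^18 ≡ 72
38^24 ≡ 8
38^36 ≡ 1
So ord_73(38) = 36.

36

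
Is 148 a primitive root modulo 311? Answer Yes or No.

φ(311) = 311 − 1 = 310 = 2 · 5 · 31.
It suffices to check that the order of 148 is not a proper divisor of 310: compute 148^(310/q) for q ∈ {2, 5, 31}.
148^155 ≡ 310 (mod 311)  [q = 2: ≢ 1 ✓]
148^62 ≡ 6 (mod 311)  [q = 5: ≢ 1 ✓]
148^10 ≡ 49 (mod 311)  [q = 31: ≢ 1 ✓]
All checks pass, so 148 has order 310 and is a primitive root modulo 311.

Yes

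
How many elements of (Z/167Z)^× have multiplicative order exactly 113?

φ(167) = 167 − 1 = 166 = 2 · 83.
Since (Z/167Z)^× is cyclic of order 166, the number of elements of order d is φ(d) when d | 166 and 0 otherwise.
113 does not divide 166, so no element of (Z/167Z)^× has order 113.

0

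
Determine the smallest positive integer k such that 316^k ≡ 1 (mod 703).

By Lagrange's theorem, ord_703(316) divides φ(703) = φ(19·37) = (19−1)·(37−1) = 18·36 = 648 = 2^3 · 3^4.
Divisors of 648: 1, 2, 3, 4, 6, 8, 9, 12, 18, 24, 27, 36, 54, 72, 81, 108, 162, 216, 324, 648.
Evaluate successive powers at the divisors of 648:
316^1 ≡ 316 (mod 703)
316^2 ≡ 30 (mod 703)
316^3 ≡ 341 (mod 703)
316^4 ≡ 197 (mod 703)
316^6 ≡ 286 (mod 703)
316^8 ≡ 144 (mod 703)
316^9 ≡ 512 (mod 703)
316^12 ≡ 248 (mod 703)
316^18 ≡ 628 (mod 703)
316^24 ≡ 343 (mod 703)
316^27 ≡ 265 (mod 703)
316^36 ≡ 1 (mod 703) ✓
Hence ord(316) = 36.

36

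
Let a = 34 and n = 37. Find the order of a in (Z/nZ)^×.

9

ord(34) | φ(37) = 37 − 1 = 36 = 2^2 · 3^2.
Divisors of 36: 1, 2, 3, 4, 6, 9, 12, 18, 36.
Compute 34^d (mod 37) for the divisors d until we hit 1:
34^1 ≡ 34 (mod 37)
34^2 ≡ 9 (mod 37)
34^3 ≡ 10 (mod 37)
34^4 ≡ 7 (mod 37)
34^6 ≡ 26 (mod 37)
34^9 ≡ 1 (mod 37) ✓
Therefore the multiplicative order of 34 modulo 37 is 9.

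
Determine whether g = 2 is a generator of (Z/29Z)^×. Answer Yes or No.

φ(29) = 29 − 1 = 28 = 2^2 · 7.
It suffices to check that the order of 2 is not a proper divisor of 28: compute 2^(28/q) for q ∈ {2, 7}.
2^14 ≡ 28 (mod 29)  [q = 2: ≢ 1 ✓]
2^4 ≡ 16 (mod 29)  [q = 7: ≢ 1 ✓]
All checks pass, so 2 has order 28 and is a primitive root modulo 29.

Yes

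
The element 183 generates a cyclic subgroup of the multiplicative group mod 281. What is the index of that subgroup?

The order of 183 must divide φ(281) = 281 − 1 = 280 = 2^3 · 5 · 7.
Divisors of 280: 1, 2, 4, 5, 7, 8, 10, 14, 20, 28, 35, 40, 56, 70, 140, 280.
Check 183^d mod 281 for each divisor in increasing order:
183^1 ≡ 183 (mod 281)
183^2 ≡ 50 (mod 281)
183^4 ≡ 252 (mod 281)
183^5 ≡ 32 (mod 281)
183^7 ≡ 195 (mod 281)
183^8 ≡ 279 (mod 281)
183^10 ≡ 181 (mod 281)
183^14 ≡ 90 (mod 281)
183^20 ≡ 165 (mod 281)
183^28 ≡ 232 (mod 281)
183^35 ≡ 280 (mod 281)
183^40 ≡ 249 (mod 281)
183^56 ≡ 153 (mod 281)
183^70 ≡ 1 (mod 281) ✓
The order of 183 is 70, so the subgroup it generates has 70 elements.
[(Z/281Z)^× : ⟨183⟩] = 280/70 = 4.

4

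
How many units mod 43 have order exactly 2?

φ(43) = 43 − 1 = 42 = 2 · 3 · 7.
(Z/43Z)^× is cyclic (|G| = 42); a cyclic group of order m has exactly φ(d) elements of each order d | m, and none otherwise.
2 | 42, and φ(2) = 2 − 1 = 1.

1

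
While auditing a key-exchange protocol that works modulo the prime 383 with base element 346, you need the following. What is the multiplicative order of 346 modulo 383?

By Lagrange's theorem, ord_383(346) divides φ(383) = 383 − 1 = 382 = 2 · 191.
Divisors of 382: 1, 2, 191, 382.
Evaluate successive powers at the divisors of 382:
346^1 ≡ 346 (mod 383)
346^2 ≡ 220 (mod 383)
346^191 ≡ 1 (mod 383) ✓
Hence ord(346) = 191.

191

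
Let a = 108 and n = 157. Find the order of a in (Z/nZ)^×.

13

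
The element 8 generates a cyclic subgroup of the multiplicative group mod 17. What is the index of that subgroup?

2

The order of 8 must divide φ(17) = 17 − 1 = 16 = 2^4.
Divisors of 16: 1, 2, 4, 8, 16.
Test each divisor d:
8^1 ≡ 8
8^2 ≡ 13
8^4 ≡ 16
8^8 ≡ 1
So ord_17(8) = 8, hence |⟨8⟩| = 8.
The index is φ(17) / ord(8) = 16 / 8 = 2.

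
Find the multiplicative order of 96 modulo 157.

The order of 96 must divide φ(157) = 157 − 1 = 156 = 2^2 · 3 · 13.
Divisors of 156: 1, 2, 3, 4, 6, 12, 13, 26, 39, 52, 78, 156.
Check 96^d mod 157 for each divisor in increasing order:
96^1 ≡ 96
96^2 ≡ 110
96^3 ≡ 41
96^4 ≡ 11
96^6 ≡ 111
96^12 ≡ 75
96^13 ≡ 135
96^26 ≡ 13
96^39 ≡ 28
96^52 ≡ 12
96^78 ≡ 156
96^156 ≡ 1
Hence ord(96) = 156.

156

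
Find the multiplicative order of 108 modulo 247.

ord(108) | φ(247) = φ(13·19) = (13−1)·(19−1) = 12·18 = 216 = 2^3 · 3^3.
Divisors of 216: 1, 2, 3, 4, 6, 8, 9, 12, 18, 24, 27, 36, 54, 72, 108, 216.
Compute 108^d (mod 247) for the divisors d until we hit 1:
108^1 ≡ 108 (mod 247)
108^2 ≡ 55 (mod 247)
108^3 ≡ 12 (mod 247)
108^4 ≡ 61 (mod 247)
108^6 ≡ 144 (mod 247)
108^8 ≡ 16 (mod 247)
108^9 ≡ 246 (mod 247)
108^12 ≡ 235 (mod 247)
108^18 ≡ 1 (mod 247) ✓
So ord_247(108) = 18.

18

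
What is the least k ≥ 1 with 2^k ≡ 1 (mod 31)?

ord(2) | φ(31) = 31 − 1 = 30 = 2 · 3 · 5.
Divisors of 30: 1, 2, 3, 5, 6, 10, 15, 30.
Compute 2^d (mod 31) for the divisors d until we hit 1:
2^1 ≡ 2
2^2 ≡ 4
2^3 ≡ 8
2^5 ≡ 1
So ord_31(2) = 5.

5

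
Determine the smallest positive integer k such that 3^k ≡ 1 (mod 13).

Since 3 ∈ (Z/13Z)^×, its order divides φ(13) = 13 − 1 = 12 = 2^2 · 3.
Divisors of 12: 1, 2, 3, 4, 6, 12.
Test each divisor d:
3^1 ≡ 3 (mod 13)
3^2 ≡ 9 (mod 13)
3^3 ≡ 1 (mod 13) ✓
Hence ord(3) = 3.

3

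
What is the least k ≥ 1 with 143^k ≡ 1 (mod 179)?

178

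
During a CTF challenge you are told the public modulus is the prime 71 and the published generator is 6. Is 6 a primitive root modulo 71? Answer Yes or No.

φ(71) = 71 − 1 = 70 = 2 · 5 · 7.
It suffices to check that the order of 6 is not a proper divisor of 70: compute 6^(70/q) for q ∈ {2, 5, 7}.
6^35 ≡ 1 (mod 71)  [q = 2: ≡ 1 ✗]
6^14 ≡ 5 (mod 71)  [q = 5: ≢ 1 ✓]
6^10 ≡ 20 (mod 71)  [q = 7: ≢ 1 ✓]
The check at q = 2 fails, so 6 generates a proper subgroup.

No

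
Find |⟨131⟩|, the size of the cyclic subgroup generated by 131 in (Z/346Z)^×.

172

Since 131 ∈ (Z/346Z)^×, its order divides φ(346) = φ(2)·φ(173) = 1·172 = 172 = 2^2 · 43.
Divisors of 172: 1, 2, 4, 43, 86, 172.
Evaluate successive powers at the divisors of 172:
131^1 ≡ 131
131^2 ≡ 207
131^4 ≡ 291
131^43 ≡ 253
131^86 ≡ 345
131^172 ≡ 1
Therefore the multiplicative order of 131 modulo 346 is 172.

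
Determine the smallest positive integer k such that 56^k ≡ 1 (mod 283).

282

Since 56 ∈ (Z/283Z)^×, its order divides φ(283) = 283 − 1 = 282 = 2 · 3 · 47.
Divisors of 282: 1, 2, 3, 6, 47, 94, 141, 282.
Compute 56^d (mod 283) for the divisors d until we hit 1:
56^1 ≡ 56 (mod 283)
56^2 ≡ 23 (mod 283)
56^3 ≡ 156 (mod 283)
56^6 ≡ 281 (mod 283)
56^47 ≡ 45 (mod 283)
56^94 ≡ 44 (mod 283)
56^141 ≡ 282 (mod 283)
56^282 ≡ 1 (mod 283) ✓
The smallest such exponent is 282, so the order of 56 is 282.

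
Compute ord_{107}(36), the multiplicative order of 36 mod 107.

53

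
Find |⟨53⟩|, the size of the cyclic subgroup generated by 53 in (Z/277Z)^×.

276

ord(53) | φ(277) = 277 − 1 = 276 = 2^2 · 3 · 23.
Divisors of 276: 1, 2, 3, 4, 6, 12, 23, 46, 69, 92, 138, 276.
Test each divisor d:
53^1 ≡ 53 (mod 277)
53^2 ≡ 39 (mod 277)
53^3 ≡ 128 (mod 277)
53^4 ≡ 136 (mod 277)
53^6 ≡ 41 (mod 277)
53^12 ≡ 19 (mod 277)
53^23 ≡ 242 (mod 277)
53^46 ≡ 117 (mod 277)
53^69 ≡ 60 (mod 277)
53^92 ≡ 116 (mod 277)
53^138 ≡ 276 (mod 277)
53^276 ≡ 1 (mod 277) ✓
Hence ord(53) = 276.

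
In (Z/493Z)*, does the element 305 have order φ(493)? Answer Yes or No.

493 = 17 · 29 is a product of two distinct odd primes, so (Z/493Z)^× ≅ (Z/17Z)^× × (Z/29Z)^× is not cyclic.
No primitive root modulo 493 exists; in particular 305 is not one.

No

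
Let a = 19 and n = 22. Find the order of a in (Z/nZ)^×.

By Lagrange's theorem, ord_22(19) divides φ(22) = φ(2)·φ(11) = 1·10 = 10 = 2 · 5.
Divisors of 10: 1, 2, 5, 10.
Test each divisor d:
19^1 ≡ 19 (mod 22)
19^2 ≡ 9 (mod 22)
19^5 ≡ 21 (mod 22)
19^10 ≡ 1 (mod 22) ✓
So ord_22(19) = 10.

10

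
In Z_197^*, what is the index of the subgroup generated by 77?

7

Since 77 ∈ (Z/197Z)^×, its order divides φ(197) = 197 − 1 = 196 = 2^2 · 7^2.
Divisors of 196: 1, 2, 4, 7, 14, 28, 49, 98, 196.
Check 77^d mod 197 for each divisor in increasing order:
77^1 ≡ 77 (mod 197)
77^2 ≡ 19 (mod 197)
77^4 ≡ 164 (mod 197)
77^7 ≡ 183 (mod 197)
77^14 ≡ 196 (mod 197)
77^28 ≡ 1 (mod 197) ✓
The order of 77 is 28, so the subgroup it generates has 28 elements.
[(Z/197Z)^× : ⟨77⟩] = 196/28 = 7.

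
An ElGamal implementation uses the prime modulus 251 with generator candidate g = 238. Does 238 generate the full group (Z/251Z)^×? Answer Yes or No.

Yes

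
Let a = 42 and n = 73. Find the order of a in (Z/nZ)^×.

Since 42 ∈ (Z/73Z)^×, its order divides φ(73) = 73 − 1 = 72 = 2^3 · 3^2.
Divisors of 72: 1, 2, 3, 4, 6, 8, 9, 12, 18, 24, 36, 72.
Test each divisor d:
42^1 ≡ 42 (mod 73)
42^2 ≡ 12 (mod 73)
42^3 ≡ 66 (mod 73)
42^4 ≡ 71 (mod 73)
42^6 ≡ 49 (mod 73)
42^8 ≡ 4 (mod 73)
42^9 ≡ 22 (mod 73)
42^12 ≡ 65 (mod 73)
42^18 ≡ 46 (mod 73)
42^24 ≡ 64 (mod 73)
42^36 ≡ 72 (mod 73)
42^72 ≡ 1 (mod 73) ✓
Hence ord(42) = 72.

72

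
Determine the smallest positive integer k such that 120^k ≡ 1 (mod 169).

ord(120) | φ(169) = φ(13^2) = 13·(13−1) = 156 = 2^2 · 3 · 13.
Divisors of 156: 1, 2, 3, 4, 6, 12, 13, 26, 39, 52, 78, 156.
Compute 120^d (mod 169) for the divisors d until we hit 1:
120^1 ≡ 120 (mod 169)
120^2 ≡ 35 (mod 169)
120^3 ≡ 144 (mod 169)
120^4 ≡ 42 (mod 169)
120^6 ≡ 118 (mod 169)
120^12 ≡ 66 (mod 169)
120^13 ≡ 146 (mod 169)
120^26 ≡ 22 (mod 169)
120^39 ≡ 1 (mod 169) ✓
The smallest such exponent is 39, so the order of 120 is 39.

39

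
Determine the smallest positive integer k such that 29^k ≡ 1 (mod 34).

16

By Lagrange's theorem, ord_34(29) divides φ(34) = φ(2)·φ(17) = 1·16 = 16 = 2^4.
Divisors of 16: 1, 2, 4, 8, 16.
Evaluate successive powers at the divisors of 16:
29^1 ≡ 29 (mod 34)
29^2 ≡ 25 (mod 34)
29^4 ≡ 13 (mod 34)
29^8 ≡ 33 (mod 34)
29^16 ≡ 1 (mod 34) ✓
So ord_34(29) = 16.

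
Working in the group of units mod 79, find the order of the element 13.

39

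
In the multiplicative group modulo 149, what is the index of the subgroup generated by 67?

4

By Lagrange's theorem, ord_149(67) divides φ(149) = 149 − 1 = 148 = 2^2 · 37.
Divisors of 148: 1, 2, 4, 37, 74, 148.
Check 67^d mod 149 for each divisor in increasing order:
67^1 ≡ 67 (mod 149)
67^2 ≡ 19 (mod 149)
67^4 ≡ 63 (mod 149)
67^37 ≡ 1 (mod 149) ✓
Thus |⟨67⟩| = ord(67) = 37.
The index is φ(149) / ord(67) = 148 / 37 = 4.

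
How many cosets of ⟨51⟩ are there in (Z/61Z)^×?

1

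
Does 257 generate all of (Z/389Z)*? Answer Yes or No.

Yes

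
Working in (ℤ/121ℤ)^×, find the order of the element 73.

110

The order of 73 must divide φ(121) = φ(11^2) = 11·(11−1) = 110 = 2 · 5 · 11.
Divisors of 110: 1, 2, 5, 10, 11, 22, 55, 110.
Check 73^d mod 121 for each divisor in increasing order:
73^1 ≡ 73
73^2 ≡ 5
73^5 ≡ 10
73^10 ≡ 100
73^11 ≡ 40
73^22 ≡ 27
73^55 ≡ 120
73^110 ≡ 1
The smallest such exponent is 110, so the order of 73 is 110.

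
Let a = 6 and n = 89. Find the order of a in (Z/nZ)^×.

The order of 6 must divide φ(89) = 89 − 1 = 88 = 2^3 · 11.
Divisors of 88: 1, 2, 4, 8, 11, 22, 44, 88.
Compute 6^d (mod 89) for the divisors d until we hit 1:
6^1 ≡ 6
6^2 ≡ 36
6^4 ≡ 50
6^8 ≡ 8
6^11 ≡ 37
6^22 ≡ 34
6^44 ≡ 88
6^88 ≡ 1
So ord_89(6) = 88.

88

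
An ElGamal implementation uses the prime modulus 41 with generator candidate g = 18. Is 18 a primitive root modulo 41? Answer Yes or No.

φ(41) = 41 − 1 = 40 = 2^3 · 5.
It suffices to check that the order of 18 is not a proper divisor of 40: compute 18^(40/q) for q ∈ {2, 5}.
18^20 ≡ 1 (mod 41)  [q = 2: ≡ 1 ✗]
18^8 ≡ 10 (mod 41)  [q = 5: ≢ 1 ✓]
Since 18^20 ≡ 1, the order of 18 divides 20 < 40, so 18 is not a primitive root.

No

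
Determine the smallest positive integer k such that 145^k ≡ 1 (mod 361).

ord(145) | φ(361) = φ(19^2) = 19·(19−1) = 342 = 2 · 3^2 · 19.
Divisors of 342: 1, 2, 3, 6, 9, 18, 19, 38, 57, 114, 171, 342.
Check 145^d mod 361 for each divisor in increasing order:
145^1 ≡ 145
145^2 ≡ 87
145^3 ≡ 341
145^6 ≡ 39
145^9 ≡ 303
145^18 ≡ 115
145^19 ≡ 69
145^38 ≡ 68
145^57 ≡ 360
145^114 ≡ 1
The smallest such exponent is 114, so the order of 145 is 114.

114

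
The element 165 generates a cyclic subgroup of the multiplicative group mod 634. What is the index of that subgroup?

4

The order of 165 must divide φ(634) = φ(2)·φ(317) = 1·316 = 316 = 2^2 · 79.
Divisors of 316: 1, 2, 4, 79, 158, 316.
Test each divisor d:
165^1 ≡ 165
165^2 ≡ 597
165^4 ≡ 101
165^79 ≡ 1
The order of 165 is 79, so the subgroup it generates has 79 elements.
[(Z/634Z)^× : ⟨165⟩] = 316/79 = 4.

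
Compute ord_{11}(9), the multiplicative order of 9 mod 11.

5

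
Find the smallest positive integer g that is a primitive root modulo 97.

5

φ(97) = 97 − 1 = 96 = 2^5 · 3.
Test candidates g = 2, 3, … against the prime factors q ∈ {2, 3} of φ(97): g is a generator iff g^(96/q) ≢ 1 for every such q.
g = 2: 2^48 ≡ 1 — hits 1, so not a primitive root.
g = 3: 3^48 ≡ 1 — hits 1, so not a primitive root.
g = 4: 4^48 ≡ 1 — hits 1, so not a primitive root.
g = 5: 5^48 ≡ 96; 5^32 ≡ 35 — none is 1, so 5 is a primitive root.
So 5 is the smallest generator of (Z/97Z)^×.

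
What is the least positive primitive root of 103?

φ(103) = 103 − 1 = 102 = 2 · 3 · 17.
g is a primitive root iff g^(102/q) ≢ 1 (mod 103) for each prime q ∈ {2, 3, 17}.
g = 2: 2^51 ≡ 1 — hits 1, so not a primitive root.
g = 3: 3^51 ≡ 102; 3^34 ≡ 1 — hits 1, so not a primitive root.
g = 4: 4^51 ≡ 1 — hits 1, so not a primitive root.
g = 5: 5^51 ≡ 102; 5^34 ≡ 56; 5^6 ≡ 72 — none is 1, so 5 is a primitive root.
Hence the least primitive root of 103 is 5.

5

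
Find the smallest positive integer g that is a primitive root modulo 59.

φ(59) = 59 − 1 = 58 = 2 · 29.
g is a primitive root iff g^(58/q) ≢ 1 (mod 59) for each prime q ∈ {2, 29}.
g = 2: 2^29 ≡ 58; 2^2 ≡ 4 — none is 1, so 2 is a primitive root.
The smallest primitive root modulo 59 is 2.

2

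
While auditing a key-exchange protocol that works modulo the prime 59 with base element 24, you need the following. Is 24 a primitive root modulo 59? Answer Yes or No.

Yes

φ(59) = 59 − 1 = 58 = 2 · 29.
Test 24^(58/q) mod 59 for each prime factor q of 58:
24^29 ≡ 58 (mod 59)  [q = 2: ≢ 1 ✓]
24^2 ≡ 45 (mod 59)  [q = 29: ≢ 1 ✓]
None equal 1, so ord_59(24) = 58: 24 is a primitive root.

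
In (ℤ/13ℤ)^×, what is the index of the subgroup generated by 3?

By Lagrange's theorem, ord_13(3) divides φ(13) = 13 − 1 = 12 = 2^2 · 3.
Divisors of 12: 1, 2, 3, 4, 6, 12.
Test each divisor d:
3^1 ≡ 3
3^2 ≡ 9
3^3 ≡ 1
The order of 3 is 3, so the subgroup it generates has 3 elements.
Index = |(Z/13Z)^×| / |⟨3⟩| = 12 / 3 = 4.

4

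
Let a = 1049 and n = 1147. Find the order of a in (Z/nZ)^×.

By Lagrange's theorem, ord_1147(1049) divides φ(1147) = φ(31·37) = (31−1)·(37−1) = 30·36 = 1080 = 2^3 · 3^3 · 5.
Divisors of 1080: 1, 2, 3, 4, 5, 6, 8, 9, 10, 12, 15, 18, 20, 24, 27, 30, 36, 40, 45, 54, 60, 72, 90, 108, 120, 135, 180, 216, 270, 360, 540, 1080.
Check 1049^d mod 1147 for each divisor in increasing order:
1049^1 ≡ 1049 (mod 1147)
1049^2 ≡ 428 (mod 1147)
1049^3 ≡ 495 (mod 1147)
1049^4 ≡ 811 (mod 1147)
1049^5 ≡ 812 (mod 1147)
1049^6 ≡ 714 (mod 1147)
1049^8 ≡ 490 (mod 1147)
1049^9 ≡ 154 (mod 1147)
1049^10 ≡ 966 (mod 1147)
1049^12 ≡ 528 (mod 1147)
1049^15 ≡ 991 (mod 1147)
1049^18 ≡ 776 (mod 1147)
1049^20 ≡ 645 (mod 1147)
1049^24 ≡ 63 (mod 1147)
1049^27 ≡ 216 (mod 1147)
1049^30 ≡ 249 (mod 1147)
1049^36 ≡ 1 (mod 1147) ✓
The smallest such exponent is 36, so the order of 1049 is 36.

36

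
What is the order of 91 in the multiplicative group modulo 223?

ord(91) | φ(223) = 223 − 1 = 222 = 2 · 3 · 37.
Divisors of 222: 1, 2, 3, 6, 37, 74, 111, 222.
Check 91^d mod 223 for each divisor in increasing order:
91^1 ≡ 91
91^2 ≡ 30
91^3 ≡ 54
91^6 ≡ 17
91^37 ≡ 222
91^74 ≡ 1
So ord_223(91) = 74.

74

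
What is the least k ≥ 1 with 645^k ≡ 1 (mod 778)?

97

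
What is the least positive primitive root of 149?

φ(149) = 149 − 1 = 148 = 2^2 · 37.
Test candidates g = 2, 3, … against the prime factors q ∈ {2, 37} of φ(149): g is a generator iff g^(148/q) ≢ 1 for every such q.
g = 2: 2^74 ≡ 148; 2^4 ≡ 16 — none is 1, so 2 is a primitive root.
So 2 is the smallest generator of (Z/149Z)^×.

2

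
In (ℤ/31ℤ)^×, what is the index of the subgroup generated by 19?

Since 19 ∈ (Z/31Z)^×, its order divides φ(31) = 31 − 1 = 30 = 2 · 3 · 5.
Divisors of 30: 1, 2, 3, 5, 6, 10, 15, 30.
Test each divisor d:
19^1 ≡ 19 (mod 31)
19^2 ≡ 20 (mod 31)
19^3 ≡ 8 (mod 31)
19^5 ≡ 5 (mod 31)
19^6 ≡ 2 (mod 31)
19^10 ≡ 25 (mod 31)
19^15 ≡ 1 (mod 31) ✓
The order of 19 is 15, so the subgroup it generates has 15 elements.
[(Z/31Z)^× : ⟨19⟩] = 30/15 = 2.

2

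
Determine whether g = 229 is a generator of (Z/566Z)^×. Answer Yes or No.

φ(566) = φ(2)·φ(283) = 1·282 = 282 = 2 · 3 · 47.
An element g generates (Z/566Z)^× iff g^(282/q) ≢ 1 (mod 566) for each prime q ∈ {2, 3, 47}.
229^141 ≡ 565 (mod 566)  [q = 2: ≢ 1 ✓]
229^94 ≡ 1 (mod 566)  [q = 3: ≡ 1 ✗]
229^6 ≡ 155 (mod 566)  [q = 47: ≢ 1 ✓]
229^94 ≡ 1 shows ord(229) | 94, strictly less than φ(566); not a primitive root.

No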